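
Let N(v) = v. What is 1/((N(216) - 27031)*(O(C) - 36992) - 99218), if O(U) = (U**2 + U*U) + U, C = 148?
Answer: -1/186838878 ≈ -5.3522e-9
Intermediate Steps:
O(U) = U + 2*U**2 (O(U) = (U**2 + U**2) + U = 2*U**2 + U = U + 2*U**2)
1/((N(216) - 27031)*(O(C) - 36992) - 99218) = 1/((216 - 27031)*(148*(1 + 2*148) - 36992) - 99218) = 1/(-26815*(148*(1 + 296) - 36992) - 99218) = 1/(-26815*(148*297 - 36992) - 99218) = 1/(-26815*(43956 - 36992) - 99218) = 1/(-26815*6964 - 99218) = 1/(-186739660 - 99218) = 1/(-186838878) = -1/186838878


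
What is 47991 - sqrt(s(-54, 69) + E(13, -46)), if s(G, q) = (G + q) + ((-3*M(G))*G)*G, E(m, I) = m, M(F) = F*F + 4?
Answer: 47991 - 34*I*sqrt(22097) ≈ 47991.0 - 5054.1*I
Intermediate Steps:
M(F) = 4 + F**2 (M(F) = F**2 + 4 = 4 + F**2)
s(G, q) = G + q + G**2*(-12 - 3*G**2) (s(G, q) = (G + q) + ((-3*(4 + G**2))*G)*G = (G + q) + ((-12 - 3*G**2)*G)*G = (G + q) + (G*(-12 - 3*G**2))*G = (G + q) + G**2*(-12 - 3*G**2) = G + q + G**2*(-12 - 3*G**2))
47991 - sqrt(s(-54, 69) + E(13, -46)) = 47991 - sqrt((-54 + 69 - 12*(-54)**2 - 3*(-54)**4) + 13) = 47991 - sqrt((-54 + 69 - 12*2916 - 3*8503056) + 13) = 47991 - sqrt((-54 + 69 - 34992 - 25509168) + 13) = 47991 - sqrt(-25544145 + 13) = 47991 - sqrt(-25544132) = 47991 - 34*I*sqrt(22097)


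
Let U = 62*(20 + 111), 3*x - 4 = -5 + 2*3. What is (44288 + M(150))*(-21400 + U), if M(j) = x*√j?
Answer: -588056064 - 110650*√6 ≈ -5.8833e+8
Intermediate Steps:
x = 5/3 (x = 4/3 + (-5 + 2*3)/3 = 4/3 + (-5 + 6)/3 = 4/3 + (⅓)*1 = 4/3 + ⅓ = 5/3 ≈ 1.6667)
M(j) = 5*√j/3
U = 8122 (U = 62*131 = 8122)
(44288 + M(150))*(-21400 + U) = (44288 + 5*√150/3)*(-21400 + 8122) = (44288 + 5*(5*√6)/3)*(-13278) = (44288 + 25*√6/3)*(-13278) = -588056064 - 110650*√6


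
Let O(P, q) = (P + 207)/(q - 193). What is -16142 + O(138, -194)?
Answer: -2082433/129 ≈ -16143.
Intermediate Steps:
O(P, q) = (207 + P)/(-193 + q)
-16142 + O(138, -194) = -16142 + (207 + 138)/(-193 - 194) = -16142 + 345/(-387) = -16142 - 1/387*345 = -16142 - 115/129 = -2082433/129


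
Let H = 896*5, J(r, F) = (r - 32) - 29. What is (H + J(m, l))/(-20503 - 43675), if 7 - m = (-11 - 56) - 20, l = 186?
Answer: -4513/64178 ≈ -0.070320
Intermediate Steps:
m = 94 (m = 7 - ((-11 - 56) - 20) = 7 - (-67 - 20) = 7 - 1*(-87) = 7 + 87 = 94)
J(r, F) = -61 + r (J(r, F) = (-32 + r) - 29 = -61 + r)
H = 4480
(H + J(m, l))/(-20503 - 43675) = (4480 + (-61 + 94))/(-20503 - 43675) = (4480 + 33)/(-64178) = 4513*(-1/64178) = -4513/64178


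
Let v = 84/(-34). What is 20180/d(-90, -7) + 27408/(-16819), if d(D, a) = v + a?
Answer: -5774338828/2707859 ≈ -2132.4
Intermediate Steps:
v = -42/17 (v = 84*(-1/34) = -42/17 ≈ -2.4706)
d(D, a) = -42/17 + a
20180/d(-90, -7) + 27408/(-16819) = 20180/(-42/17 - 7) + 27408/(-16819) = 20180/(-161/17) + 27408*(-1/16819) = 20180*(-17/161) - 27408/16819 = -343060/161 - 27408/16819 = -5774338828/2707859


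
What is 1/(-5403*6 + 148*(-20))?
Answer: -1/35378 ≈ -2.8266e-5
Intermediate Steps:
1/(-5403*6 + 148*(-20)) = 1/(-32418 - 2960) = 1/(-35378) = -1/35378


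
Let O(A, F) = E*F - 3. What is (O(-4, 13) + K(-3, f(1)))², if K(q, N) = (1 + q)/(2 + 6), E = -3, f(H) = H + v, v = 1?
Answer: 28561/16 ≈ 1785.1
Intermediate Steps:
f(H) = 1 + H (f(H) = H + 1 = 1 + H)
K(q, N) = ⅛ + q/8 (K(q, N) = (1 + q)/8 = (1 + q)*(⅛) = ⅛ + q/8)
O(A, F) = -3 - 3*F (O(A, F) = -3*F - 3 = -3 - 3*F)
(O(-4, 13) + K(-3, f(1)))² = ((-3 - 3*13) + (⅛ + (⅛)*(-3)))² = ((-3 - 39) + (⅛ - 3/8))² = (-42 - ¼)² = (-169/4)² = 28561/16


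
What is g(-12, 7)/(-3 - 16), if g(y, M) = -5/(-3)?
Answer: -5/57 ≈ -0.087719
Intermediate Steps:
g(y, M) = 5/3 (g(y, M) = -5*(-⅓) = 5/3)
g(-12, 7)/(-3 - 16) = (5/3)/(-3 - 16) = (5/3)/(-19) = -1/19*5/3 = -5/57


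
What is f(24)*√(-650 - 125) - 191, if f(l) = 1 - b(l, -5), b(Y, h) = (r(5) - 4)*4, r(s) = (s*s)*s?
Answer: -191 - 2415*I*√31 ≈ -191.0 - 13446.0*I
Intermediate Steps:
r(s) = s³ (r(s) = s²*s = s³)
b(Y, h) = 484 (b(Y, h) = (5³ - 4)*4 = (125 - 4)*4 = 121*4 = 484)
f(l) = -483 (f(l) = 1 - 1*484 = 1 - 484 = -483)
f(24)*√(-650 - 125) - 191 = -483*√(-650 - 125) - 191 = -2415*I*√31 - 191 = -191 - 2415*I*√31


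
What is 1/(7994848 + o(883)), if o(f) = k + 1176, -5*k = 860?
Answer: 1/7995852 ≈ 1.2506e-7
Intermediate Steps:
k = -172 (k = -⅕*860 = -172)
o(f) = 1004 (o(f) = -172 + 1176 = 1004)
1/(7994848 + o(883)) = 1/(7994848 + 1004) = 1/7995852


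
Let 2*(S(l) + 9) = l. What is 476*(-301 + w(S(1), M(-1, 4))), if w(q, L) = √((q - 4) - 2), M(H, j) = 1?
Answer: -143276 + 238*I*√58 ≈ -1.4328e+5 + 1812.6*I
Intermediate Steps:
S(l) = -9 + l/2
w(q, L) = √(-6 + q) (w(q, L) = √((-4 + q) - 2) = √(-6 + q))
476*(-301 + w(S(1), M(-1, 4))) = 476*(-301 + √(-6 + (-9 + (½)*1))) = 476*(-301 + √(-6 + (-9 + ½))) = 476*(-301 + √(-6 - 17/2)) = 476*(-301 + √(-29/2)) = 476*(-301 + I*√58/2) = -143276 + 238*I*√58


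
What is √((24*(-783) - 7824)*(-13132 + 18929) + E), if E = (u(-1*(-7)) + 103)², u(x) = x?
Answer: 2*I*√38570213 ≈ 12421.0*I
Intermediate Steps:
E = 12100 (E = (-1*(-7) + 103)² = (7 + 103)² = 110² = 12100)
√((24*(-783) - 7824)*(-13132 + 18929) + E) = √((24*(-783) - 7824)*(-13132 + 18929) + 12100) = √((-18792 - 7824)*5797 + 12100) = √(-26616*5797 + 12100) = √(-154292952 + 12100) = √(-154280852) = 2*I*√38570213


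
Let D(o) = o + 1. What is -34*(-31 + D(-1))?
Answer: 1054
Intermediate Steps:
D(o) = 1 + o
-34*(-31 + D(-1)) = -34*(-31 + (1 - 1)) = -34*(-31 + 0) = -34*(-31) = 1054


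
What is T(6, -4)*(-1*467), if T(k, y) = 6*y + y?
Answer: 13076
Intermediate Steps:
T(k, y) = 7*y
T(6, -4)*(-1*467) = (7*(-4))*(-1*467) = -28*(-467) = 13076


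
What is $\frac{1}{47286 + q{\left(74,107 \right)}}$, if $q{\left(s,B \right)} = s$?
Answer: $\frac{1}{47360} \approx 2.1115 \cdot 10^{-5}$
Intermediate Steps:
$\frac{1}{47286 + q{\left(74,107 \right)}} = \frac{1}{47286 + 74} = \frac{1}{47360}$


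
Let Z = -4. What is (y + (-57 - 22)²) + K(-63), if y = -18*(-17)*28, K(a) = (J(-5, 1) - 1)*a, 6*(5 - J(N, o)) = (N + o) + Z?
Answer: 14473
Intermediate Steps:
J(N, o) = 17/3 - N/6 - o/6 (J(N, o) = 5 - ((N + o) - 4)/6 = 5 - (-4 + N + o)/6 = 5 + (⅔ - N/6 - o/6) = 17/3 - N/6 - o/6)
K(a) = 16*a/3 (K(a) = ((17/3 - ⅙*(-5) - ⅙*1) - 1)*a = ((17/3 + ⅚ - ⅙) - 1)*a = (19/3 - 1)*a = 16*a/3)
y = 8568 (y = 306*28 = 8568)
(y + (-57 - 22)²) + K(-63) = (8568 + (-57 - 22)²) + (16/3)*(-63) = (8568 + (-79)²) - 336 = (8568 + 6241) - 336 = 14809 - 336 = 14473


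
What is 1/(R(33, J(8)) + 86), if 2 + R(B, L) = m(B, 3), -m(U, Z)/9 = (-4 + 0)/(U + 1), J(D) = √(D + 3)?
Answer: 17/1446 ≈ 0.011757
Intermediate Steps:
J(D) = √(3 + D)
m(U, Z) = 36/(1 + U) (m(U, Z) = -9*(-4 + 0)/(U + 1) = -(-36)/(1 + U) = 36/(1 + U))
R(B, L) = -2 + 36/(1 + B)
1/(R(33, J(8)) + 86) = 1/(2*(17 - 1*33)/(1 + 33) + 86) = 1/(2*(17 - 33)/34 + 86) = 1/(2*(1/34)*(-16) + 86) = 1/(-16/17 + 86) = 1/(1446/17) = 17/1446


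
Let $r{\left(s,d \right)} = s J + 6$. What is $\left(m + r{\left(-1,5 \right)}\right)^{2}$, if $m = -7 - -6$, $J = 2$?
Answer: $9$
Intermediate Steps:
$m = -1$ ($m = -7 + 6 = -1$)
$r{\left(s,d \right)} = 6 + 2 s$ ($r{\left(s,d \right)} = s 2 + 6 = 2 s + 6 = 6 + 2 s$)
$\left(m + r{\left(-1,5 \right)}\right)^{2} = \left(-1 + \left(6 + 2 \left(-1\right)\right)\right)^{2} = \left(-1 + \left(6 - 2\right)\right)^{2} = \left(-1 + 4\right)^{2} = 3^{2} = 9$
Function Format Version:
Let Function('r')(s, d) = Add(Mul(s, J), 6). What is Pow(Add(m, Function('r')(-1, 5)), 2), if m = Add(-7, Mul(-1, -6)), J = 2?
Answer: 9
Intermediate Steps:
m = -1 (m = Add(-7, 6) = -1)
Function('r')(s, d) = Add(6, Mul(2, s)) (Function('r')(s, d) = Add(Mul(s, 2), 6) = Add(Mul(2, s), 6) = Add(6, Mul(2, s)))
Pow(Add(m, Function('r')(-1, 5)), 2) = Pow(Add(-1, Add(6, Mul(2, -1))), 2) = Pow(Add(-1, Add(6, -2)), 2) = Pow(Add(-1, 4), 2) = Pow(3, 2) = 9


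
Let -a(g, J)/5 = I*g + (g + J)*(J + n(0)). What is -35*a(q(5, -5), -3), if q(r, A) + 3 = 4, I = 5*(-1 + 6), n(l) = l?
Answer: 5425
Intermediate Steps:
I = 25 (I = 5*5 = 25)
q(r, A) = 1 (q(r, A) = -3 + 4 = 1)
a(g, J) = -125*g - 5*J*(J + g) (a(g, J) = -5*(25*g + (g + J)*(J + 0)) = -5*(25*g + (J + g)*J) = -5*(25*g + J*(J + g)) = -125*g - 5*J*(J + g))
-35*a(q(5, -5), -3) = -35*(-125*1 - 5*(-3)² - 5*(-3)*1) = -35*(-125 - 5*9 + 15) = -35*(-125 - 45 + 15) = -35*(-155) = 5425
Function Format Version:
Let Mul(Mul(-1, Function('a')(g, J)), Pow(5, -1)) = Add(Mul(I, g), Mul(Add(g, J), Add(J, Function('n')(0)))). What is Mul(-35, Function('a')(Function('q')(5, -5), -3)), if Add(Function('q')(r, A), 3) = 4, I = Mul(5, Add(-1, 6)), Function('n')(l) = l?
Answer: 5425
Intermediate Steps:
I = 25 (I = Mul(5, 5) = 25)
Function('q')(r, A) = 1 (Function('q')(r, A) = Add(-3, 4) = 1)
Function('a')(g, J) = Add(Mul(-125, g), Mul(-5, J, Add(J, g))) (Function('a')(g, J) = Mul(-5, Add(Mul(25, g), Mul(Add(g, J), Add(J, 0)))) = Mul(-5, Add(Mul(25, g), Mul(Add(J, g), J))) = Mul(-5, Add(Mul(25, g), Mul(J, Add(J, g)))) = Add(Mul(-125, g), Mul(-5, J, Add(J, g))))
Mul(-35, Function('a')(Function('q')(5, -5), -3)) = Mul(-35, Add(Mul(-125, 1), Mul(-5, Pow(-3, 2)), Mul(-5, -3, 1))) = Mul(-35, Add(-125, Mul(-5, 9), 15)) = Mul(-35, Add(-125, -45, 15)) = Mul(-35, -155) = 5425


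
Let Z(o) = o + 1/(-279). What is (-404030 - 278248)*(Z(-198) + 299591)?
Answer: -18997040697196/93 ≈ -2.0427e+11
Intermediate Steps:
Z(o) = -1/279 + o (Z(o) = o - 1/279 = -1/279 + o)
(-404030 - 278248)*(Z(-198) + 299591) = (-404030 - 278248)*((-1/279 - 198) + 299591) = -682278*(-55243/279 + 299591) = -682278*83530646/279 = -18997040697196/93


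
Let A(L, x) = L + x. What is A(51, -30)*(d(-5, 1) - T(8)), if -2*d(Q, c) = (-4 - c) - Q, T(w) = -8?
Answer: 168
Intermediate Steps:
d(Q, c) = 2 + Q/2 + c/2 (d(Q, c) = -((-4 - c) - Q)/2 = -(-4 - Q - c)/2 = 2 + Q/2 + c/2)
A(51, -30)*(d(-5, 1) - T(8)) = (51 - 30)*((2 + (½)*(-5) + (½)*1) - 1*(-8)) = 21*((2 - 5/2 + ½) + 8) = 21*(0 + 8) = 21*8 = 168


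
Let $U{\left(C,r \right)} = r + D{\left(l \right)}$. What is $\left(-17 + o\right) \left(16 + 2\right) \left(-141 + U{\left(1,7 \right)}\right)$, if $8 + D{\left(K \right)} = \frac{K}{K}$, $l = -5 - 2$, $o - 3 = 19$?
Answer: $-12690$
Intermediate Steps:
$o = 22$ ($o = 3 + 19 = 22$)
$l = -7$
$D{\left(K \right)} = -7$ ($D{\left(K \right)} = -8 + \frac{K}{K} = -8 + 1 = -7$)
$U{\left(C,r \right)} = -7 + r$ ($U{\left(C,r \right)} = r - 7 = -7 + r$)
$\left(-17 + o\right) \left(16 + 2\right) \left(-141 + U{\left(1,7 \right)}\right) = \left(-17 + 22\right) \left(16 + 2\right) \left(-141 + \left(-7 + 7\right)\right) = 5 \cdot 18 \left(-141 + 0\right) = 90 \left(-141\right) = -12690$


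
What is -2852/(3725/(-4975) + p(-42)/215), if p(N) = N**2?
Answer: -122022820/319001 ≈ -382.52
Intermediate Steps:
-2852/(3725/(-4975) + p(-42)/215) = -2852/(3725/(-4975) + (-42)**2/215) = -2852/(3725*(-1/4975) + 1764*(1/215)) = -2852/(-149/199 + 1764/215) = -2852/319001/42785 = -2852*42785/319001 = -122022820/319001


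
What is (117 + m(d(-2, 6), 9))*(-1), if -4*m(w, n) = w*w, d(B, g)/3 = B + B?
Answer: -81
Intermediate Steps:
d(B, g) = 6*B (d(B, g) = 3*(B + B) = 3*(2*B) = 6*B)
m(w, n) = -w²/4 (m(w, n) = -w*w/4 = -w²/4)
(117 + m(d(-2, 6), 9))*(-1) = (117 - (6*(-2))²/4)*(-1) = (117 - ¼*(-12)²)*(-1) = (117 - ¼*144)*(-1) = (117 - 36)*(-1) = 81*(-1) = -81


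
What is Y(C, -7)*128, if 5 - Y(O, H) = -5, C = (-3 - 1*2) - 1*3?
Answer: 1280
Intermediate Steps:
C = -8 (C = (-3 - 2) - 3 = -5 - 3 = -8)
Y(O, H) = 10 (Y(O, H) = 5 - 1*(-5) = 5 + 5 = 10)
Y(C, -7)*128 = 10*128 = 1280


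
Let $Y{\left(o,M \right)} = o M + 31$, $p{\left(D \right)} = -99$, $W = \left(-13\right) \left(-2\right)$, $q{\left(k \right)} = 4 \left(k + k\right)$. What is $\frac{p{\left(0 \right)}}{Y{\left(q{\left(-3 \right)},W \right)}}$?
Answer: $\frac{99}{593} \approx 0.16695$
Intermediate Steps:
$q{\left(k \right)} = 8 k$ ($q{\left(k \right)} = 4 \cdot 2 k = 8 k$)
$W = 26$
$Y{\left(o,M \right)} = 31 + M o$ ($Y{\left(o,M \right)} = M o + 31 = 31 + M o$)
$\frac{p{\left(0 \right)}}{Y{\left(q{\left(-3 \right)},W \right)}} = - \frac{99}{31 + 26 \cdot 8 \left(-3\right)} = - \frac{99}{31 + 26 \left(-24\right)} = - \frac{99}{31 - 624} = - \frac{99}{-593} = \left(-99\right) \left(- \frac{1}{593}\right) = \frac{99}{593}$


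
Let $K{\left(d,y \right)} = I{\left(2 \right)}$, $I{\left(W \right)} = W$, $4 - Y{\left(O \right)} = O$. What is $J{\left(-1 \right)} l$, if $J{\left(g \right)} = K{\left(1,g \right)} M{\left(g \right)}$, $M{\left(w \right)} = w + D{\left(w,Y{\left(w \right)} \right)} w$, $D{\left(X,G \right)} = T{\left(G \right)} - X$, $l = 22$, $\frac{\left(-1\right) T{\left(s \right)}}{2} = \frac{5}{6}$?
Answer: $- \frac{44}{3} \approx -14.667$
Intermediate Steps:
$Y{\left(O \right)} = 4 - O$
$T{\left(s \right)} = - \frac{5}{3}$ ($T{\left(s \right)} = - 2 \cdot \frac{5}{6} = - 2 \cdot 5 \cdot \frac{1}{6} = \left(-2\right) \frac{5}{6} = - \frac{5}{3}$)
$K{\left(d,y \right)} = 2$
$D{\left(X,G \right)} = - \frac{5}{3} - X$
$M{\left(w \right)} = w + w \left(- \frac{5}{3} - w\right)$ ($M{\left(w \right)} = w + \left(- \frac{5}{3} - w\right) w = w + w \left(- \frac{5}{3} - w\right)$)
$J{\left(g \right)} = - \frac{2 g \left(2 + 3 g\right)}{3}$ ($J{\left(g \right)} = 2 \left(- \frac{g \left(2 + 3 g\right)}{3}\right) = - \frac{2 g \left(2 + 3 g\right)}{3}$)
$J{\left(-1 \right)} l = \left(- \frac{2}{3}\right) \left(-1\right) \left(2 + 3 \left(-1\right)\right) 22 = \left(- \frac{2}{3}\right) \left(-1\right) \left(2 - 3\right) 22 = \left(- \frac{2}{3}\right) \left(-1\right) \left(-1\right) 22 = \left(- \frac{2}{3}\right) 22 = - \frac{44}{3}$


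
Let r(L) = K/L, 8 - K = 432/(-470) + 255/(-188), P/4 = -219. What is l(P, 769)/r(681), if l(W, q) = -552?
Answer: -353357280/9659 ≈ -36583.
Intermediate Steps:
P = -876 (P = 4*(-219) = -876)
K = 9659/940 (K = 8 - (432/(-470) + 255/(-188)) = 8 - (432*(-1/470) + 255*(-1/188)) = 8 - (-216/235 - 255/188) = 8 - 1*(-2139/940) = 8 + 2139/940 = 9659/940 ≈ 10.276)
r(L) = 9659/(940*L)
l(P, 769)/r(681) = -552/((9659/940)/681) = -552/((9659/940)*(1/681)) = -552/9659/640140 = -552*640140/9659 = -353357280/9659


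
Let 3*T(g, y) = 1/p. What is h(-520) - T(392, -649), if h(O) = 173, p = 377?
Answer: 195662/1131 ≈ 173.00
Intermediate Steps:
T(g, y) = 1/1131 (T(g, y) = (⅓)/377 = (⅓)*(1/377) = 1/1131)
h(-520) - T(392, -649) = 173 - 1*1/1131 = 173 - 1/1131 = 195662/1131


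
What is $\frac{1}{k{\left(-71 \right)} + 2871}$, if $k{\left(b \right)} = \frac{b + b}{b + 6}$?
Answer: $\frac{65}{186757} \approx 0.00034805$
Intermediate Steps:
$k{\left(b \right)} = \frac{2 b}{6 + b}$
$\frac{1}{k{\left(-71 \right)} + 2871} = \frac{1}{2 \left(-71\right) \frac{1}{6 - 71} + 2871} = \frac{1}{2 \left(-71\right) \frac{1}{-65} + 2871} = \frac{1}{2 \left(-71\right) \left(- \frac{1}{65}\right) + 2871} = \frac{1}{\frac{142}{65} + 2871} = \frac{1}{\frac{186757}{65}} = \frac{65}{186757}$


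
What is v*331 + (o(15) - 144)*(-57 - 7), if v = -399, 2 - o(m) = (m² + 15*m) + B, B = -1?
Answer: -94245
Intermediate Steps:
o(m) = 3 - m² - 15*m (o(m) = 2 - ((m² + 15*m) - 1) = 2 - (-1 + m² + 15*m) = 2 + (1 - m² - 15*m) = 3 - m² - 15*m)
v*331 + (o(15) - 144)*(-57 - 7) = -399*331 + ((3 - 1*15² - 15*15) - 144)*(-57 - 7) = -132069 + ((3 - 1*225 - 225) - 144)*(-64) = -132069 + ((3 - 225 - 225) - 144)*(-64) = -132069 + (-447 - 144)*(-64) = -132069 - 591*(-64) = -132069 + 37824 = -94245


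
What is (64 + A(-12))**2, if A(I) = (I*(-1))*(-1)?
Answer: 2704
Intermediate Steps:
A(I) = I (A(I) = -I*(-1) = I)
(64 + A(-12))**2 = (64 - 12)**2 = 52**2 = 2704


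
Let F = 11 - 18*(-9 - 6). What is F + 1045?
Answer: 1326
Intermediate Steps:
F = 281 (F = 11 - 18*(-15) = 11 + 270 = 281)
F + 1045 = 281 + 1045 = 1326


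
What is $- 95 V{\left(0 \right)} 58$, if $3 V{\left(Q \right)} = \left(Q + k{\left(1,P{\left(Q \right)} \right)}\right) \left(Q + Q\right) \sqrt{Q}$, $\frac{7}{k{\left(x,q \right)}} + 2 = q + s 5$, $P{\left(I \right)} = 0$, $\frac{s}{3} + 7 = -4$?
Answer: $0$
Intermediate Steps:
$s = -33$ ($s = -21 + 3 \left(-4\right) = -21 - 12 = -33$)
$k{\left(x,q \right)} = \frac{7}{-167 + q}$ ($k{\left(x,q \right)} = \frac{7}{-2 + \left(q - 165\right)} = \frac{7}{-2 + \left(-165 + q\right)} = \frac{7}{-167 + q}$)
$V{\left(Q \right)} = \frac{2 Q^{\frac{3}{2}} \left(- \frac{7}{167} + Q\right)}{3}$ ($V{\left(Q \right)} = \frac{\left(Q + \frac{7}{-167 + 0}\right) \left(Q + Q\right) \sqrt{Q}}{3} = \frac{\left(Q + \frac{7}{-167}\right) 2 Q \sqrt{Q}}{3} = \frac{\left(Q + 7 \left(- \frac{1}{167}\right)\right) 2 Q \sqrt{Q}}{3} = \frac{\left(Q - \frac{7}{167}\right) 2 Q \sqrt{Q}}{3} = \frac{\left(- \frac{7}{167} + Q\right) 2 Q \sqrt{Q}}{3} = \frac{2 Q \left(- \frac{7}{167} + Q\right) \sqrt{Q}}{3} = \frac{2 Q^{\frac{3}{2}} \left(- \frac{7}{167} + Q\right)}{3}$)
$- 95 V{\left(0 \right)} 58 = - 95 \frac{2 \cdot 0^{\frac{3}{2}} \left(-7 + 167 \cdot 0\right)}{501} \cdot 58 = - 95 \cdot \frac{2}{501} \cdot 0 \left(-7 + 0\right) 58 = - 95 \cdot \frac{2}{501} \cdot 0 \left(-7\right) 58 = \left(-95\right) 0 \cdot 58 = 0 \cdot 58 = 0$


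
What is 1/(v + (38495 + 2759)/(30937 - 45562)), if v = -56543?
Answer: -14625/826982629 ≈ -1.7685e-5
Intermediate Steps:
1/(v + (38495 + 2759)/(30937 - 45562)) = 1/(-56543 + (38495 + 2759)/(30937 - 45562)) = 1/(-56543 + 41254/(-14625)) = 1/(-56543 + 41254*(-1/14625)) = 1/(-56543 - 41254/14625) = 1/(-826982629/14625) = -14625/826982629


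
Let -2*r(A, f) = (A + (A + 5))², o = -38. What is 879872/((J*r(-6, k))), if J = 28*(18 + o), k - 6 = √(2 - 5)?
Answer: 15712/245 ≈ 64.131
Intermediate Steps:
k = 6 + I*√3 (k = 6 + √(2 - 5) = 6 + √(-3) = 6 + I*√3 ≈ 6.0 + 1.732*I)
J = -560 (J = 28*(18 - 38) = 28*(-20) = -560)
r(A, f) = -(5 + 2*A)²/2 (r(A, f) = -(A + (A + 5))²/2 = -(A + (5 + A))²/2 = -(5 + 2*A)²/2)
879872/((J*r(-6, k))) = 879872/((-(-280)*(5 + 2*(-6))²)) = 879872/((-(-280)*(5 - 12)²)) = 879872/((-(-280)*(-7)²)) = 879872/((-(-280)*49)) = 879872/((-560*(-49/2))) = 879872/13720 = 879872*(1/13720) = 15712/245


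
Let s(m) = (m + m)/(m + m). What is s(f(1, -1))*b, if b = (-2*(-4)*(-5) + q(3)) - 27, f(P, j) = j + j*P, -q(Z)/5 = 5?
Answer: -92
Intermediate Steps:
q(Z) = -25 (q(Z) = -5*5 = -25)
f(P, j) = j + P*j
b = -92 (b = (-2*(-4)*(-5) - 25) - 27 = (8*(-5) - 25) - 27 = (-40 - 25) - 27 = -65 - 27 = -92)
s(m) = 1 (s(m) = (2*m)/((2*m)) = (2*m)*(1/(2*m)) = 1)
s(f(1, -1))*b = 1*(-92) = -92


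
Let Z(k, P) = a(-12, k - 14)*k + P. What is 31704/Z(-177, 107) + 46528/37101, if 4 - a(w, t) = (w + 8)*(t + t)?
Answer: 13732063544/10011890355 ≈ 1.3716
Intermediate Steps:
a(w, t) = 4 - 2*t*(8 + w) (a(w, t) = 4 - (w + 8)*(t + t) = 4 - (8 + w)*2*t = 4 - 2*t*(8 + w))
Z(k, P) = P + k*(-108 + 8*k) (Z(k, P) = (4 - 16*(k - 14) - 2*(k - 14)*(-12))*k + P = (4 - 16*(-14 + k) - 2*(-14 + k)*(-12))*k + P = (4 + (224 - 16*k) + (-336 + 24*k))*k + P = (-108 + 8*k)*k + P = k*(-108 + 8*k) + P = P + k*(-108 + 8*k))
31704/Z(-177, 107) + 46528/37101 = 31704/(107 - 4*(-177)*(27 - 2*(-177))) + 46528/37101 = 31704/(107 - 4*(-177)*(27 + 354)) + 46528*(1/37101) = 31704/(107 - 4*(-177)*381) + 46528/37101 = 31704/(107 + 269748) + 46528/37101 = 31704/269855 + 46528/37101 = 13732063544/10011890355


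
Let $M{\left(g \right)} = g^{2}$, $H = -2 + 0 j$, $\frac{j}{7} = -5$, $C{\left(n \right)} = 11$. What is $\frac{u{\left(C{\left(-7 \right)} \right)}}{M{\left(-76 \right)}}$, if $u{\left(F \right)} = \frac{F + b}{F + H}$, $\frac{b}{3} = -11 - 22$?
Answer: $- \frac{11}{6498} \approx -0.0016928$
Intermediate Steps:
$j = -35$ ($j = 7 \left(-5\right) = -35$)
$b = -99$ ($b = 3 \left(-11 - 22\right) = 3 \left(-33\right) = -99$)
$H = -2$ ($H = -2 + 0 \left(-35\right) = -2 + 0 = -2$)
$u{\left(F \right)} = \frac{-99 + F}{-2 + F}$ ($u{\left(F \right)} = \frac{F - 99}{F - 2} = \frac{-99 + F}{-2 + F}$)
$\frac{u{\left(C{\left(-7 \right)} \right)}}{M{\left(-76 \right)}} = \frac{\frac{1}{-2 + 11} \left(-99 + 11\right)}{\left(-76\right)^{2}} = \frac{\frac{1}{9} \left(-88\right)}{5776} = \frac{1}{9} \left(-88\right) \frac{1}{5776} = \left(- \frac{88}{9}\right) \frac{1}{5776} = - \frac{11}{6498}$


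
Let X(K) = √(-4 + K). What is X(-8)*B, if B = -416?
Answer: -832*I*√3 ≈ -1441.1*I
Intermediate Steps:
X(-8)*B = √(-4 - 8)*(-416) = √(-12)*(-416) = (2*I*√3)*(-416) = -832*I*√3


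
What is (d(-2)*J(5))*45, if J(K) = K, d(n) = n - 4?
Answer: -1350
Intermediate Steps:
d(n) = -4 + n
(d(-2)*J(5))*45 = ((-4 - 2)*5)*45 = -6*5*45 = -30*45 = -1350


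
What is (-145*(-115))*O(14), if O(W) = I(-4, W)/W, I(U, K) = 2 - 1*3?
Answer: -16675/14 ≈ -1191.1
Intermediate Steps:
I(U, K) = -1 (I(U, K) = 2 - 3 = -1)
O(W) = -1/W
(-145*(-115))*O(14) = (-145*(-115))*(-1/14) = 16675*(-1*1/14) = 16675*(-1/14) = -16675/14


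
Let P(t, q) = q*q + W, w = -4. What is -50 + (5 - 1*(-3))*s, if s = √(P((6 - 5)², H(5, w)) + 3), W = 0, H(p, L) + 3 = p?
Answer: -50 + 8*√7 ≈ -28.834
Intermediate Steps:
H(p, L) = -3 + p
P(t, q) = q² (P(t, q) = q*q + 0 = q² + 0 = q²)
s = √7 (s = √((-3 + 5)² + 3) = √(2² + 3) = √(4 + 3) = √7 ≈ 2.6458)
-50 + (5 - 1*(-3))*s = -50 + (5 - 1*(-3))*√7 = -50 + (5 + 3)*√7 = -50 + 8*√7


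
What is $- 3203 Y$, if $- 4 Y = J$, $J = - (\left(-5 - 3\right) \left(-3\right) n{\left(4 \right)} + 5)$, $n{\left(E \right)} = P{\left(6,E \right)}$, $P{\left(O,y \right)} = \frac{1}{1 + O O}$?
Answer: $- \frac{669427}{148} \approx -4523.2$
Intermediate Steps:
$P{\left(O,y \right)} = \frac{1}{1 + O^{2}}$
$n{\left(E \right)} = \frac{1}{37}$ ($n{\left(E \right)} = \frac{1}{1 + 6^{2}} = \frac{1}{1 + 36} = \frac{1}{37}$)
$J = - \frac{209}{37}$ ($J = - (\left(-5 - 3\right) \left(-3\right) \frac{1}{37} + 5) = - (\left(-8\right) \left(-3\right) \frac{1}{37} + 5) = - (24 \cdot \frac{1}{37} + 5) = - (\frac{24}{37} + 5) = \left(-1\right) \frac{209}{37} = - \frac{209}{37} \approx -5.6487$)
$Y = \frac{209}{148}$ ($Y = \left(- \frac{1}{4}\right) \left(- \frac{209}{37}\right) = \frac{209}{148} \approx 1.4122$)
$- 3203 Y = \left(-3203\right) \frac{209}{148} = - \frac{669427}{148}$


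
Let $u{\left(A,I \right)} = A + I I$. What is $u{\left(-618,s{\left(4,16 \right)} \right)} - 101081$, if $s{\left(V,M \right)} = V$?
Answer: $-101683$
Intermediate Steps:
$u{\left(A,I \right)} = A + I^{2}$
$u{\left(-618,s{\left(4,16 \right)} \right)} - 101081 = \left(-618 + 4^{2}\right) - 101081 = \left(-618 + 16\right) - 101081 = -602 - 101081 = -101683$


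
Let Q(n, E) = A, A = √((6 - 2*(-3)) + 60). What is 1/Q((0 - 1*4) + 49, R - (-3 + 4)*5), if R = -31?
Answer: √2/12 ≈ 0.11785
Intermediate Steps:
A = 6*√2 (A = √((6 + 6) + 60) = √(12 + 60) = √72 = 6*√2 ≈ 8.4853)
Q(n, E) = 6*√2
1/Q((0 - 1*4) + 49, R - (-3 + 4)*5) = 1/(6*√2) = √2/12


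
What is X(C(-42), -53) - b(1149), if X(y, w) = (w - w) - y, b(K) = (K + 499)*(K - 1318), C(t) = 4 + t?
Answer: 278550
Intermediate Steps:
b(K) = (-1318 + K)*(499 + K) (b(K) = (499 + K)*(-1318 + K) = (-1318 + K)*(499 + K))
X(y, w) = -y (X(y, w) = 0 - y = -y)
X(C(-42), -53) - b(1149) = -(4 - 42) - (-657682 + 1149² - 819*1149) = -1*(-38) - (-657682 + 1320201 - 941031) = 38 - 1*(-278512) = 38 + 278512 = 278550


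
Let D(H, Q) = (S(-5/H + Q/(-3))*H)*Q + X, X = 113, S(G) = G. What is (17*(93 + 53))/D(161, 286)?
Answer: -7446/13173107 ≈ -0.00056524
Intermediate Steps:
D(H, Q) = 113 + H*Q*(-5/H - Q/3) (D(H, Q) = ((-5/H + Q/(-3))*H)*Q + 113 = ((-5/H + Q*(-1/3))*H)*Q + 113 = ((-5/H - Q/3)*H)*Q + 113 = (H*(-5/H - Q/3))*Q + 113 = H*Q*(-5/H - Q/3) + 113 = 113 + H*Q*(-5/H - Q/3))
(17*(93 + 53))/D(161, 286) = (17*(93 + 53))/(113 - 1/3*286*(15 + 161*286)) = (17*146)/(113 - 1/3*286*(15 + 46046)) = 2482/(113 - 1/3*286*46061) = 2482/(113 - 13173446/3) = 2482/(-13173107/3) = 2482*(-3/13173107) = -7446/13173107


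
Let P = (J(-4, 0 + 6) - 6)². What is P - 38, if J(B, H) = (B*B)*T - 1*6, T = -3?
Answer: 3562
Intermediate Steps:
J(B, H) = -6 - 3*B² (J(B, H) = (B*B)*(-3) - 1*6 = B²*(-3) - 6 = -3*B² - 6 = -6 - 3*B²)
P = 3600 (P = ((-6 - 3*(-4)²) - 6)² = ((-6 - 3*16) - 6)² = ((-6 - 48) - 6)² = (-54 - 6)² = (-60)² = 3600)
P - 38 = 3600 - 38 = 3562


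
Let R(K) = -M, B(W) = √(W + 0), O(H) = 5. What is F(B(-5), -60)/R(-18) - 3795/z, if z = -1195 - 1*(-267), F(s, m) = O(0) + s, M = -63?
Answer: 243725/58464 + I*√5/63 ≈ 4.1688 + 0.035493*I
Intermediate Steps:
B(W) = √W
F(s, m) = 5 + s
R(K) = 63 (R(K) = -1*(-63) = 63)
z = -928 (z = -1195 + 267 = -928)
F(B(-5), -60)/R(-18) - 3795/z = (5 + √(-5))/63 - 3795/(-928) = (5 + I*√5)*(1/63) - 3795*(-1/928) = (5/63 + I*√5/63) + 3795/928 = 243725/58464 + I*√5/63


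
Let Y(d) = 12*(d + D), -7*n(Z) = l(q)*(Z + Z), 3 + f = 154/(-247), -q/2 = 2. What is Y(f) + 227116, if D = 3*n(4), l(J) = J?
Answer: 392892928/1729 ≈ 2.2724e+5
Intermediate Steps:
q = -4 (q = -2*2 = -4)
f = -895/247 (f = -3 + 154/(-247) = -3 + 154*(-1/247) = -3 - 154/247 = -895/247 ≈ -3.6235)
n(Z) = 8*Z/7 (n(Z) = -(-4)*(Z + Z)/7 = -(-4)*2*Z/7 = -(-8)*Z/7 = 8*Z/7)
D = 96/7 (D = 3*((8/7)*4) = 3*(32/7) = 96/7 ≈ 13.714)
Y(d) = 1152/7 + 12*d (Y(d) = 12*(d + 96/7) = 12*(96/7 + d) = 1152/7 + 12*d)
Y(f) + 227116 = (1152/7 + 12*(-895/247)) + 227116 = (1152/7 - 10740/247) + 227116 = 209364/1729 + 227116 = 392892928/1729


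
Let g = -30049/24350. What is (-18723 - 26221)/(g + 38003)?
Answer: -1094386400/925343001 ≈ -1.1827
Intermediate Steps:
g = -30049/24350 (g = -30049*1/24350 = -30049/24350 ≈ -1.2340)
(-18723 - 26221)/(g + 38003) = (-18723 - 26221)/(-30049/24350 + 38003) = -44944/925343001/24350 = -44944*24350/925343001 = -1094386400/925343001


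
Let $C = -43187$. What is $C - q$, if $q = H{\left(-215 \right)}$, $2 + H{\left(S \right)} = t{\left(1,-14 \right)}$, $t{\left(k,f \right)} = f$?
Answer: $-43171$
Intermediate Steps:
$H{\left(S \right)} = -16$ ($H{\left(S \right)} = -2 - 14 = -16$)
$q = -16$
$C - q = -43187 - -16 = -43187 + 16 = -43171$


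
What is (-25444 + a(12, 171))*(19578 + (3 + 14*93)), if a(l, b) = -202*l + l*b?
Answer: -539115528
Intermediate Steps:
a(l, b) = -202*l + b*l
(-25444 + a(12, 171))*(19578 + (3 + 14*93)) = (-25444 + 12*(-202 + 171))*(19578 + (3 + 14*93)) = (-25444 + 12*(-31))*(19578 + (3 + 1302)) = (-25444 - 372)*(19578 + 1305) = -25816*20883 = -539115528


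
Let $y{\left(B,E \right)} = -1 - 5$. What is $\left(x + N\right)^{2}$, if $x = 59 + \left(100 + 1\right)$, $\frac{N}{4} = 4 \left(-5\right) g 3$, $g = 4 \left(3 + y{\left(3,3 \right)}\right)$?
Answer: $9241600$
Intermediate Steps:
$y{\left(B,E \right)} = -6$
$g = -12$ ($g = 4 \left(3 - 6\right) = 4 \left(-3\right) = -12$)
$N = 2880$ ($N = 4 \cdot 4 \left(-5\right) \left(-12\right) 3 = 4 \left(-20\right) \left(-12\right) 3 = 4 \cdot 240 \cdot 3 = 4 \cdot 720 = 2880$)
$x = 160$ ($x = 59 + 101 = 160$)
$\left(x + N\right)^{2} = \left(160 + 2880\right)^{2} = 3040^{2} = 9241600$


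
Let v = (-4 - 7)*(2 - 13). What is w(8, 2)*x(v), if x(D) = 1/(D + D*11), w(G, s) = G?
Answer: 2/363 ≈ 0.0055096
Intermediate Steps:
v = 121 (v = -11*(-11) = 121)
x(D) = 1/(12*D) (x(D) = 1/(D + 11*D) = 1/(12*D))
w(8, 2)*x(v) = 8*((1/12)/121) = 8*((1/12)*(1/121)) = 8*(1/1452) = 2/363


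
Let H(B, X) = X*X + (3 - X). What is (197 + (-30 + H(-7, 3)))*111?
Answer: 19536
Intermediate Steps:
H(B, X) = 3 + X² - X (H(B, X) = X² + (3 - X) = 3 + X² - X)
(197 + (-30 + H(-7, 3)))*111 = (197 + (-30 + (3 + 3² - 1*3)))*111 = (197 + (-30 + (3 + 9 - 3)))*111 = (197 + (-30 + 9))*111 = (197 - 21)*111 = 176*111 = 19536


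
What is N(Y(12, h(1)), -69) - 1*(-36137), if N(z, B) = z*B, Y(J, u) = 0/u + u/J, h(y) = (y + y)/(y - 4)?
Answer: 216845/6 ≈ 36141.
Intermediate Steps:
h(y) = 2*y/(-4 + y) (h(y) = (2*y)/(-4 + y) = 2*y/(-4 + y))
Y(J, u) = u/J (Y(J, u) = 0 + u/J = u/J)
N(z, B) = B*z
N(Y(12, h(1)), -69) - 1*(-36137) = -69*2*1/(-4 + 1)/12 - 1*(-36137) = -69*2*1/(-3)/12 + 36137 = -69*2*1*(-⅓)/12 + 36137 = -(-46)/12 + 36137 = -69*(-1/18) + 36137 = 23/6 + 36137 = 216845/6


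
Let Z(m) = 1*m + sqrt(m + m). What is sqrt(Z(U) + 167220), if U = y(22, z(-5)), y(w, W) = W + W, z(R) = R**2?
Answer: 4*sqrt(10455) ≈ 409.00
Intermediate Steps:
y(w, W) = 2*W
U = 50 (U = 2*(-5)**2 = 2*25 = 50)
Z(m) = m + sqrt(2)*sqrt(m) (Z(m) = m + sqrt(2*m) = m + sqrt(2)*sqrt(m))
sqrt(Z(U) + 167220) = sqrt((50 + sqrt(2)*sqrt(50)) + 167220) = sqrt((50 + sqrt(2)*(5*sqrt(2))) + 167220) = sqrt((50 + 10) + 167220) = sqrt(60 + 167220) = sqrt(167280) = 4*sqrt(10455)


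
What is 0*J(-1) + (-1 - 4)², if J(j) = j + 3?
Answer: 25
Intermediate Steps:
J(j) = 3 + j
0*J(-1) + (-1 - 4)² = 0*(3 - 1) + (-1 - 4)² = 0*2 + (-5)² = 0 + 25 = 25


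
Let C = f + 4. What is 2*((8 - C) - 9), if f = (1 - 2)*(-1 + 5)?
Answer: -2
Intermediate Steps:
f = -4 (f = -1*4 = -4)
C = 0 (C = -4 + 4 = 0)
2*((8 - C) - 9) = 2*((8 - 1*0) - 9) = 2*((8 + 0) - 9) = 2*(8 - 9) = 2*(-1) = -2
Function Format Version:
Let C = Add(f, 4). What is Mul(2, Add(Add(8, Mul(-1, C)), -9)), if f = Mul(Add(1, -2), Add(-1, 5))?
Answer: -2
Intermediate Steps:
f = -4 (f = Mul(-1, 4) = -4)
C = 0 (C = Add(-4, 4) = 0)
Mul(2, Add(Add(8, Mul(-1, C)), -9)) = Mul(2, Add(Add(8, Mul(-1, 0)), -9)) = Mul(2, Add(Add(8, 0), -9)) = Mul(2, Add(8, -9)) = Mul(2, -1) = -2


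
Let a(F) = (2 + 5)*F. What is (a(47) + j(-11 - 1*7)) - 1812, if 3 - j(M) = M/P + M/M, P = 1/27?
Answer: -995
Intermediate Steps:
P = 1/27 ≈ 0.037037
a(F) = 7*F
j(M) = 2 - 27*M (j(M) = 3 - (M/(1/27) + M/M) = 3 - (M*27 + 1) = 3 - (27*M + 1) = 3 - (1 + 27*M) = 3 + (-1 - 27*M) = 2 - 27*M)
(a(47) + j(-11 - 1*7)) - 1812 = (7*47 + (2 - 27*(-11 - 1*7))) - 1812 = (329 + (2 - 27*(-11 - 7))) - 1812 = (329 + (2 - 27*(-18))) - 1812 = (329 + (2 + 486)) - 1812 = (329 + 488) - 1812 = 817 - 1812 = -995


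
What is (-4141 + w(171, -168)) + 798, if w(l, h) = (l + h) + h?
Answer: -3508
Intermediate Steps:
w(l, h) = l + 2*h (w(l, h) = (h + l) + h = l + 2*h)
(-4141 + w(171, -168)) + 798 = (-4141 + (171 + 2*(-168))) + 798 = (-4141 + (171 - 336)) + 798 = (-4141 - 165) + 798 = -4306 + 798 = -3508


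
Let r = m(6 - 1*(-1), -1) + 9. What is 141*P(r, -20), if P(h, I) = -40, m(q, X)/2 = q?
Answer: -5640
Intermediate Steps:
m(q, X) = 2*q
r = 23 (r = 2*(6 - 1*(-1)) + 9 = 2*(6 + 1) + 9 = 2*7 + 9 = 14 + 9 = 23)
141*P(r, -20) = 141*(-40) = -5640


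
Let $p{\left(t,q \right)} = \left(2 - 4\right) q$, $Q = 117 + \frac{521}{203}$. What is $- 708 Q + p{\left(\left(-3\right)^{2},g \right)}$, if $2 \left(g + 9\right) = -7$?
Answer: $- \frac{17179501}{203} \approx -84628.0$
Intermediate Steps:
$Q = \frac{24272}{203}$ ($Q = 117 + 521 \cdot \frac{1}{203} = 117 + \frac{521}{203} = \frac{24272}{203} \approx 119.57$)
$g = - \frac{25}{2}$ ($g = -9 + \frac{1}{2} \left(-7\right) = -9 - \frac{7}{2} = - \frac{25}{2} \approx -12.5$)
$p{\left(t,q \right)} = - 2 q$
$- 708 Q + p{\left(\left(-3\right)^{2},g \right)} = \left(-708\right) \frac{24272}{203} - -25 = - \frac{17184576}{203} + 25 = - \frac{17179501}{203}$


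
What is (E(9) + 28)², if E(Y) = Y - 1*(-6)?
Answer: 1849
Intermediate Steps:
E(Y) = 6 + Y (E(Y) = Y + 6 = 6 + Y)
(E(9) + 28)² = ((6 + 9) + 28)² = (15 + 28)² = 43² = 1849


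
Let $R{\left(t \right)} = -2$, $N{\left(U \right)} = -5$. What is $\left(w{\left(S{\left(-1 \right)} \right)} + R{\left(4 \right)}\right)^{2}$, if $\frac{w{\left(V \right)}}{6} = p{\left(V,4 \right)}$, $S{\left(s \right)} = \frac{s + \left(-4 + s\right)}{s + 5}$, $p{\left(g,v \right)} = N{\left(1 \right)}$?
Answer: $1024$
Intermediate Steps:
$p{\left(g,v \right)} = -5$
$S{\left(s \right)} = \frac{-4 + 2 s}{5 + s}$
$w{\left(V \right)} = -30$ ($w{\left(V \right)} = 6 \left(-5\right) = -30$)
$\left(w{\left(S{\left(-1 \right)} \right)} + R{\left(4 \right)}\right)^{2} = \left(-30 - 2\right)^{2} = \left(-32\right)^{2} = 1024$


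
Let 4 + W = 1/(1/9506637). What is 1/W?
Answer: 1/9506633 ≈ 1.0519e-7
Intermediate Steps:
W = 9506633 (W = -4 + 1/(1/9506637) = -4 + 9506637 = 9506633)
1/W = 1/9506633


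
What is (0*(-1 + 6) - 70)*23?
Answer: -1610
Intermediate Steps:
(0*(-1 + 6) - 70)*23 = (0*5 - 70)*23 = (0 - 70)*23 = -70*23 = -1610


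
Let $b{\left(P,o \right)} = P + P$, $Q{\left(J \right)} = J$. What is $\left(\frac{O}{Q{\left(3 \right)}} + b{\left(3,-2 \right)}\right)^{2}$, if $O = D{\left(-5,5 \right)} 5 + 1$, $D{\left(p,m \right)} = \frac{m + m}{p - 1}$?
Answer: $\frac{1024}{81} \approx 12.642$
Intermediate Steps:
$D{\left(p,m \right)} = \frac{2 m}{-1 + p}$
$b{\left(P,o \right)} = 2 P$
$O = - \frac{22}{3}$ ($O = 2 \cdot 5 \frac{1}{-1 - 5} \cdot 5 + 1 = 2 \cdot 5 \frac{1}{-6} \cdot 5 + 1 = 2 \cdot 5 \left(- \frac{1}{6}\right) 5 + 1 = \left(- \frac{5}{3}\right) 5 + 1 = - \frac{25}{3} + 1 = - \frac{22}{3} \approx -7.3333$)
$\left(\frac{O}{Q{\left(3 \right)}} + b{\left(3,-2 \right)}\right)^{2} = \left(- \frac{22}{3 \cdot 3} + 2 \cdot 3\right)^{2} = \left(\left(- \frac{22}{3}\right) \frac{1}{3} + 6\right)^{2} = \left(- \frac{22}{9} + 6\right)^{2} = \left(\frac{32}{9}\right)^{2} = \frac{1024}{81}$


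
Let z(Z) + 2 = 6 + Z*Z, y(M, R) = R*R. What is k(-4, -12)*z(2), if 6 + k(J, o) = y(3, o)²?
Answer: 165840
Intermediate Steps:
y(M, R) = R²
k(J, o) = -6 + o⁴ (k(J, o) = -6 + (o²)² = -6 + o⁴)
z(Z) = 4 + Z² (z(Z) = -2 + (6 + Z*Z) = -2 + (6 + Z²) = 4 + Z²)
k(-4, -12)*z(2) = (-6 + (-12)⁴)*(4 + 2²) = (-6 + 20736)*(4 + 4) = 20730*8 = 165840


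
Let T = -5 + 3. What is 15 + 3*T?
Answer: 9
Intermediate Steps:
T = -2
15 + 3*T = 15 + 3*(-2) = 15 - 6 = 9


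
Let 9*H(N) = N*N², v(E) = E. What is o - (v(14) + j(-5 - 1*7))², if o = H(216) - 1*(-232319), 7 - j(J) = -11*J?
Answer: 1339742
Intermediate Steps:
H(N) = N³/9 (H(N) = (N*N²)/9 = N³/9)
j(J) = 7 + 11*J (j(J) = 7 - (-11)*J = 7 + 11*J)
o = 1352063 (o = (⅑)*216³ - 1*(-232319) = (⅑)*10077696 + 232319 = 1119744 + 232319 = 1352063)
o - (v(14) + j(-5 - 1*7))² = 1352063 - (14 + (7 + 11*(-5 - 1*7)))² = 1352063 - (14 + (7 + 11*(-5 - 7)))² = 1352063 - (14 + (7 + 11*(-12)))² = 1352063 - (14 + (7 - 132))² = 1352063 - (14 - 125)² = 1352063 - 1*(-111)² = 1352063 - 1*12321 = 1352063 - 12321 = 1339742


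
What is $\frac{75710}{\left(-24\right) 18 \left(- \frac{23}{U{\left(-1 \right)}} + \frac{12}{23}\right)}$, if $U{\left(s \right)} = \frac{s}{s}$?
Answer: $\frac{870665}{111672} \approx 7.7966$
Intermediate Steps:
$U{\left(s \right)} = 1$
$\frac{75710}{\left(-24\right) 18 \left(- \frac{23}{U{\left(-1 \right)}} + \frac{12}{23}\right)} = \frac{75710}{\left(-24\right) 18 \left(- \frac{23}{1} + \frac{12}{23}\right)} = \frac{75710}{\left(-432\right) \left(\left(-23\right) 1 + 12 \cdot \frac{1}{23}\right)} = \frac{75710}{\left(-432\right) \left(-23 + \frac{12}{23}\right)} = \frac{75710}{\left(-432\right) \left(- \frac{517}{23}\right)} = \frac{75710}{\frac{223344}{23}} = 75710 \cdot \frac{23}{223344} = \frac{870665}{111672}$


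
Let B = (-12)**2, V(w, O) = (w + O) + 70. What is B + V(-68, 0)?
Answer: 146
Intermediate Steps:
V(w, O) = 70 + O + w (V(w, O) = (O + w) + 70 = 70 + O + w)
B = 144
B + V(-68, 0) = 144 + (70 + 0 - 68) = 144 + 2 = 146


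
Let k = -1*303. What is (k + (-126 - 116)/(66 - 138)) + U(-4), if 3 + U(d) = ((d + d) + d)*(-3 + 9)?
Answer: -13487/36 ≈ -374.64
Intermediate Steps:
U(d) = -3 + 18*d (U(d) = -3 + ((d + d) + d)*(-3 + 9) = -3 + (2*d + d)*6 = -3 + (3*d)*6 = -3 + 18*d)
k = -303
(k + (-126 - 116)/(66 - 138)) + U(-4) = (-303 + (-126 - 116)/(66 - 138)) + (-3 + 18*(-4)) = (-303 - 242/(-72)) + (-3 - 72) = (-303 - 242*(-1/72)) - 75 = (-303 + 121/36) - 75 = -10787/36 - 75 = -13487/36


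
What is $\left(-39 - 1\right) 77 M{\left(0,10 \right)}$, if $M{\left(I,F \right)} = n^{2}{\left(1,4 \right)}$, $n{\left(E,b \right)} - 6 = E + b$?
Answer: $-372680$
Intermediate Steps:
$n{\left(E,b \right)} = 6 + E + b$ ($n{\left(E,b \right)} = 6 + \left(E + b\right) = 6 + E + b$)
$M{\left(I,F \right)} = 121$ ($M{\left(I,F \right)} = \left(6 + 1 + 4\right)^{2} = 11^{2} = 121$)
$\left(-39 - 1\right) 77 M{\left(0,10 \right)} = \left(-39 - 1\right) 77 \cdot 121 = \left(-40\right) 77 \cdot 121 = \left(-3080\right) 121 = -372680$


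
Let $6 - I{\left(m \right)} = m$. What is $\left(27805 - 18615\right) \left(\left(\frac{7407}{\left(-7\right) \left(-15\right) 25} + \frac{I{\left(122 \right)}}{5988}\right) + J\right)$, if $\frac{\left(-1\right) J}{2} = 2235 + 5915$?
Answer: $- \frac{39236322295316}{261975} \approx -1.4977 \cdot 10^{8}$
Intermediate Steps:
$I{\left(m \right)} = 6 - m$
$J = -16300$ ($J = - 2 \left(2235 + 5915\right) = \left(-2\right) 8150 = -16300$)
$\left(27805 - 18615\right) \left(\left(\frac{7407}{\left(-7\right) \left(-15\right) 25} + \frac{I{\left(122 \right)}}{5988}\right) + J\right) = \left(27805 - 18615\right) \left(\left(\frac{7407}{\left(-7\right) \left(-15\right) 25} + \frac{6 - 122}{5988}\right) - 16300\right) = \left(27805 + \left(-19953 + 1338\right)\right) \left(\left(\frac{7407}{105 \cdot 25} + \left(6 - 122\right) \frac{1}{5988}\right) - 16300\right) = \left(27805 - 18615\right) \left(\left(\frac{7407}{2625} - \frac{29}{1497}\right) - 16300\right) = 9190 \left(\left(7407 \cdot \frac{1}{2625} - \frac{29}{1497}\right) - 16300\right) = 9190 \left(\left(\frac{2469}{875} - \frac{29}{1497}\right) - 16300\right) = 9190 \left(\frac{3670718}{1309875} - 16300\right) = 9190 \left(- \frac{21347291782}{1309875}\right) = - \frac{39236322295316}{261975}$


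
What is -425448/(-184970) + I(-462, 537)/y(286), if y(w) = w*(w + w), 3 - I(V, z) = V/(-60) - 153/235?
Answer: 297378144851/129291070480 ≈ 2.3001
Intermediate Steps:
I(V, z) = 858/235 + V/60 (I(V, z) = 3 - (V/(-60) - 153/235) = 3 - (V*(-1/60) - 153*1/235) = 3 - (-V/60 - 153/235) = 3 - (-153/235 - V/60) = 3 + (153/235 + V/60) = 858/235 + V/60)
y(w) = 2*w² (y(w) = w*(2*w) = 2*w²)
-425448/(-184970) + I(-462, 537)/y(286) = -425448/(-184970) + (858/235 + (1/60)*(-462))/((2*286²)) = -425448*(-1/184970) + (858/235 - 77/10)/((2*81796)) = 212724/92485 - 1903/470/163592 = 212724/92485 - 1903/470*1/163592 = 212724/92485 - 173/6989840 = 297378144851/129291070480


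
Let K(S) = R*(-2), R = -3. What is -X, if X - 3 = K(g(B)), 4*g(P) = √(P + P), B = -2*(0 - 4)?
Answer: -9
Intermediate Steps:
B = 8 (B = -2*(-4) = 8)
g(P) = √2*√P/4 (g(P) = √(P + P)/4 = √(2*P)/4 = (√2*√P)/4 = √2*√P/4)
K(S) = 6 (K(S) = -3*(-2) = 6)
X = 9 (X = 3 + 6 = 9)
-X = -1*9 = -9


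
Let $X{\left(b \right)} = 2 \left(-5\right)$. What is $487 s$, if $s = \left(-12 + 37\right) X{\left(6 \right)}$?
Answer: $-121750$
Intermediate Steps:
$X{\left(b \right)} = -10$
$s = -250$ ($s = \left(-12 + 37\right) \left(-10\right) = 25 \left(-10\right) = -250$)
$487 s = 487 \left(-250\right) = -121750$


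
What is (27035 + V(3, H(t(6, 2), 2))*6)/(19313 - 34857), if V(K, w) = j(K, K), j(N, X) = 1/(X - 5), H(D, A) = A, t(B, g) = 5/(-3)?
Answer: -3379/1943 ≈ -1.7391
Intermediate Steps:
t(B, g) = -5/3 (t(B, g) = 5*(-1/3) = -5/3)
j(N, X) = 1/(-5 + X)
V(K, w) = 1/(-5 + K)
(27035 + V(3, H(t(6, 2), 2))*6)/(19313 - 34857) = (27035 + 6/(-5 + 3))/(19313 - 34857) = (27035 + 6/(-2))/(-15544) = (27035 - 1/2*6)*(-1/15544) = (27035 - 3)*(-1/15544) = 27032*(-1/15544) = -3379/1943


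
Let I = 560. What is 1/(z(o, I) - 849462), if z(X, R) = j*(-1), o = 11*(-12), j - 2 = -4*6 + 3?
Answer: -1/849443 ≈ -1.1772e-6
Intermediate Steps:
j = -19 (j = 2 + (-4*6 + 3) = 2 + (-24 + 3) = 2 - 21 = -19)
o = -132
z(X, R) = 19 (z(X, R) = -19*(-1) = 19)
1/(z(o, I) - 849462) = 1/(19 - 849462) = 1/(-849443) = -1/849443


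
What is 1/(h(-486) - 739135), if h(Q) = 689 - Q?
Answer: -1/737960 ≈ -1.3551e-6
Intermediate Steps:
1/(h(-486) - 739135) = 1/((689 - 1*(-486)) - 739135) = 1/((689 + 486) - 739135) = 1/(1175 - 739135) = 1/(-737960) = -1/737960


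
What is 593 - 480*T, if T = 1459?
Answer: -699727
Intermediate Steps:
593 - 480*T = 593 - 480*1459 = 593 - 700320 = -699727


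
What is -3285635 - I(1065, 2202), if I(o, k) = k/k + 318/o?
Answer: -1166400886/355 ≈ -3.2856e+6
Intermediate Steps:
I(o, k) = 1 + 318/o
-3285635 - I(1065, 2202) = -3285635 - (318 + 1065)/1065 = -3285635 - 1383/1065 = -3285635 - 1*461/355 = -3285635 - 461/355 = -1166400886/355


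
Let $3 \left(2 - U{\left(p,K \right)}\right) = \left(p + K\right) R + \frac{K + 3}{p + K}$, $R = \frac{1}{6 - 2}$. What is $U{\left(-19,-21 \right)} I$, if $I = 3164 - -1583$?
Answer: $\frac{1476317}{60} \approx 24605.0$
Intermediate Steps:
$R = \frac{1}{4} \approx 0.25$
$U{\left(p,K \right)} = 2 - \frac{K}{12} - \frac{p}{12} - \frac{3 + K}{3 \left(K + p\right)}$ ($U{\left(p,K \right)} = 2 - \frac{\left(p + K\right) \frac{1}{4} + \frac{K + 3}{p + K}}{3} = 2 - \frac{\left(K + p\right) \frac{1}{4} + \frac{3 + K}{K + p}}{3} = 2 - \frac{\left(\frac{K}{4} + \frac{p}{4}\right) + \frac{3 + K}{K + p}}{3} = 2 - \frac{\frac{K}{4} + \frac{p}{4} + \frac{3 + K}{K + p}}{3} = 2 - \left(\frac{K}{12} + \frac{p}{12} + \frac{3 + K}{3 \left(K + p\right)}\right) = 2 - \frac{K}{12} - \frac{p}{12} - \frac{3 + K}{3 \left(K + p\right)}$)
$I = 4747$ ($I = 3164 + 1583 = 4747$)
$U{\left(-19,-21 \right)} I = \frac{-12 - \left(-21\right)^{2} - \left(-19\right)^{2} + 20 \left(-21\right) + 24 \left(-19\right) - \left(-42\right) \left(-19\right)}{12 \left(-21 - 19\right)} 4747 = \frac{-12 - 441 - 361 - 420 - 456 - 798}{12 \left(-40\right)} 4747 = \frac{1}{12} \left(- \frac{1}{40}\right) \left(-12 - 441 - 361 - 420 - 456 - 798\right) 4747 = \frac{1}{12} \left(- \frac{1}{40}\right) \left(-2488\right) 4747 = \frac{311}{60} \cdot 4747 = \frac{1476317}{60}$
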